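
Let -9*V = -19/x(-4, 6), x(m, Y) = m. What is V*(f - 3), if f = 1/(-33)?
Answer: 475/297 ≈ 1.5993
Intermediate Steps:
f = -1/33 ≈ -0.030303
V = -19/36 (V = -(-19)/(9*(-4)) = -(-19)*(-1)/(9*4) = -1/9*19/4 = -19/36 ≈ -0.52778)
V*(f - 3) = -19*(-1/33 - 3)/36 = -19/36*(-100/33) = 475/297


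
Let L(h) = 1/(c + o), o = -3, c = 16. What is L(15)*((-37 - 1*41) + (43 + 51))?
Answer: 16/13 ≈ 1.2308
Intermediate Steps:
L(h) = 1/13 (L(h) = 1/(16 - 3) = 1/13)
L(15)*((-37 - 1*41) + (43 + 51)) = ((-37 - 1*41) + (43 + 51))/13 = ((-37 - 41) + 94)/13 = (-78 + 94)/13 = (1/13)*16 = 16/13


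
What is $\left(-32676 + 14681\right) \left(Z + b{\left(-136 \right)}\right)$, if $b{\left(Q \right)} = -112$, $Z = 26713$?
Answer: $-478684995$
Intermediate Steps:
$\left(-32676 + 14681\right) \left(Z + b{\left(-136 \right)}\right) = \left(-32676 + 14681\right) \left(26713 - 112\right) = \left(-17995\right) 26601 = -478684995$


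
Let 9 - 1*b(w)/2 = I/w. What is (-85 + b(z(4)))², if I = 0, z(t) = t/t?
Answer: 4489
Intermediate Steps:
z(t) = 1
b(w) = 18 (b(w) = 18 - 0/w = 18 - 2*0 = 18 + 0 = 18)
(-85 + b(z(4)))² = (-85 + 18)² = (-67)² = 4489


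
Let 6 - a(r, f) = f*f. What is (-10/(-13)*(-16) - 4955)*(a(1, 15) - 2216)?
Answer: 157240125/13 ≈ 1.2095e+7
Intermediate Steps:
a(r, f) = 6 - f² (a(r, f) = 6 - f*f = 6 - f²)
(-10/(-13)*(-16) - 4955)*(a(1, 15) - 2216) = (-10/(-13)*(-16) - 4955)*((6 - 1*15²) - 2216) = (-10*(-1/13)*(-16) - 4955)*((6 - 1*225) - 2216) = ((10/13)*(-16) - 4955)*((6 - 225) - 2216) = (-160/13 - 4955)*(-219 - 2216) = -64575/13*(-2435) = 157240125/13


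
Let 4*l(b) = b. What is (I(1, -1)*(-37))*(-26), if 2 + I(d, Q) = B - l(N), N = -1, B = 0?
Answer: -3367/2 ≈ -1683.5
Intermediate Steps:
l(b) = b/4
I(d, Q) = -7/4 (I(d, Q) = -2 + (0 - (-1)/4) = -2 + (0 - 1*(-¼)) = -2 + (0 + ¼) = -2 + ¼ = -7/4)
(I(1, -1)*(-37))*(-26) = -7/4*(-37)*(-26) = (259/4)*(-26) = -3367/2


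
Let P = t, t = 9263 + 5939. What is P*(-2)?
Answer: -30404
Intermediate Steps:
t = 15202
P = 15202
P*(-2) = 15202*(-2) = -30404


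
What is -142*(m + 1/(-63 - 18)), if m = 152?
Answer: -1748162/81 ≈ -21582.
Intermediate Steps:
-142*(m + 1/(-63 - 18)) = -142*(152 + 1/(-63 - 18)) = -142*(152 + 1/(-81)) = -142*(152 - 1/81) = -142*12311/81 = -1748162/81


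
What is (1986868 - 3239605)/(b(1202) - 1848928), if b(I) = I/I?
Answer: 417579/616309 ≈ 0.67755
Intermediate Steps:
b(I) = 1
(1986868 - 3239605)/(b(1202) - 1848928) = (1986868 - 3239605)/(1 - 1848928) = -1252737/(-1848927) = -1252737*(-1/1848927) = 417579/616309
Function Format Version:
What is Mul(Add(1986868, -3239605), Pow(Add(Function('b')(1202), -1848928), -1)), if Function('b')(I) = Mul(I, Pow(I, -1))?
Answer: Rational(417579, 616309) ≈ 0.67755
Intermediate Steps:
Function('b')(I) = 1
Mul(Add(1986868, -3239605), Pow(Add(Function('b')(1202), -1848928), -1)) = Mul(Add(1986868, -3239605), Pow(Add(1, -1848928), -1)) = Mul(-1252737, Pow(-1848927, -1)) = Mul(-1252737, Rational(-1, 1848927)) = Rational(417579, 616309)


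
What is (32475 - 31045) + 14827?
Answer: 16257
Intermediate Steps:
(32475 - 31045) + 14827 = 1430 + 14827 = 16257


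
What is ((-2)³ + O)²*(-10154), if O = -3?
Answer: -1228634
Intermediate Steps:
((-2)³ + O)²*(-10154) = ((-2)³ - 3)²*(-10154) = (-8 - 3)²*(-10154) = (-11)²*(-10154) = 121*(-10154) = -1228634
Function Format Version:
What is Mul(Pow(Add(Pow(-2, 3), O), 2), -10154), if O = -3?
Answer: -1228634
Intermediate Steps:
Mul(Pow(Add(Pow(-2, 3), O), 2), -10154) = Mul(Pow(Add(Pow(-2, 3), -3), 2), -10154) = Mul(Pow(Add(-8, -3), 2), -10154) = Mul(Pow(-11, 2), -10154) = Mul(121, -10154) = -1228634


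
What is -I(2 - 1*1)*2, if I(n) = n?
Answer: -2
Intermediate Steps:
-I(2 - 1*1)*2 = -(2 - 1*1)*2 = -(2 - 1)*2 = -1*1*2 = -1*2 = -2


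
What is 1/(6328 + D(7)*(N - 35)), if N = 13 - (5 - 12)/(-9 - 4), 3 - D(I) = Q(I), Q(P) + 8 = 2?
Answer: 13/79627 ≈ 0.00016326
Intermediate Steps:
Q(P) = -6 (Q(P) = -8 + 2 = -6)
D(I) = 9 (D(I) = 3 - 1*(-6) = 3 + 6 = 9)
N = 162/13 (N = 13 - (-7)/(-13) = 13 - (-7)*(-1)/13 = 13 - 1*7/13 = 13 - 7/13 = 162/13 ≈ 12.462)
1/(6328 + D(7)*(N - 35)) = 1/(6328 + 9*(162/13 - 35)) = 1/(6328 + 9*(-293/13)) = 1/(6328 - 2637/13) = 1/(79627/13) = 13/79627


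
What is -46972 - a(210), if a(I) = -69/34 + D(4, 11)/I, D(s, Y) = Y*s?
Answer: -167683543/3570 ≈ -46970.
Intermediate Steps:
a(I) = -69/34 + 44/I (a(I) = -69/34 + (11*4)/I = -69*1/34 + 44/I = -69/34 + 44/I)
-46972 - a(210) = -46972 - (-69/34 + 44/210) = -46972 - (-69/34 + 44*(1/210)) = -46972 - (-69/34 + 22/105) = -46972 - 1*(-6497/3570) = -46972 + 6497/3570 = -167683543/3570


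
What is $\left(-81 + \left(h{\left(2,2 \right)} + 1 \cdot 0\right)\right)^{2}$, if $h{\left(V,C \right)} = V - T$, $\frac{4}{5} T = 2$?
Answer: $\frac{26569}{4} \approx 6642.3$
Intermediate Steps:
$T = \frac{5}{2}$ ($T = \frac{5}{4} \cdot 2 = \frac{5}{2} \approx 2.5$)
$h{\left(V,C \right)} = - \frac{5}{2} + V$ ($h{\left(V,C \right)} = V - \frac{5}{2} = - \frac{5}{2} + V$)
$\left(-81 + \left(h{\left(2,2 \right)} + 1 \cdot 0\right)\right)^{2} = \left(-81 + \left(\left(- \frac{5}{2} + 2\right) + 1 \cdot 0\right)\right)^{2} = \left(-81 + \left(- \frac{1}{2} + 0\right)\right)^{2} = \left(-81 - \frac{1}{2}\right)^{2} = \left(- \frac{163}{2}\right)^{2} = \frac{26569}{4}$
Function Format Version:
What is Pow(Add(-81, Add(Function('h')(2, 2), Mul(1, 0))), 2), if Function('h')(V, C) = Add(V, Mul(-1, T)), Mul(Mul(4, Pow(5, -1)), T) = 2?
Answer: Rational(26569, 4) ≈ 6642.3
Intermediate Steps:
T = Rational(5, 2) (T = Mul(Rational(5, 4), 2) = Rational(5, 2) ≈ 2.5000)
Function('h')(V, C) = Add(Rational(-5, 2), V) (Function('h')(V, C) = Add(V, Mul(-1, Rational(5, 2))) = Add(V, Rational(-5, 2)) = Add(Rational(-5, 2), V))
Pow(Add(-81, Add(Function('h')(2, 2), Mul(1, 0))), 2) = Pow(Add(-81, Add(Add(Rational(-5, 2), 2), Mul(1, 0))), 2) = Pow(Add(-81, Add(Rational(-1, 2), 0)), 2) = Pow(Add(-81, Rational(-1, 2)), 2) = Pow(Rational(-163, 2), 2) = Rational(26569, 4)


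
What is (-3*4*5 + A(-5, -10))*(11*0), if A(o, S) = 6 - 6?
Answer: 0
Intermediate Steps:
A(o, S) = 0
(-3*4*5 + A(-5, -10))*(11*0) = (-3*4*5 + 0)*(11*0) = (-12*5 + 0)*0 = (-60 + 0)*0 = -60*0 = 0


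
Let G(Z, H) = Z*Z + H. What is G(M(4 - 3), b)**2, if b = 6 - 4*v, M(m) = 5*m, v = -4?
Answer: 2209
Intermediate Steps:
b = 22 (b = 6 - 4*(-4) = 6 + 16 = 22)
G(Z, H) = H + Z**2 (G(Z, H) = Z**2 + H = H + Z**2)
G(M(4 - 3), b)**2 = (22 + (5*(4 - 3))**2)**2 = (22 + (5*1)**2)**2 = (22 + 5**2)**2 = (22 + 25)**2 = 47**2 = 2209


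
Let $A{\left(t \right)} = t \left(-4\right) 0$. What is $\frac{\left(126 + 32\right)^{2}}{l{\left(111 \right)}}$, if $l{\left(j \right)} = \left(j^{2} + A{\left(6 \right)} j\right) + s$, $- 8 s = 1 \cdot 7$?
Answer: $\frac{199712}{98561} \approx 2.0263$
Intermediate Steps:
$s = - \frac{7}{8}$ ($s = - \frac{1 \cdot 7}{8} = \left(- \frac{1}{8}\right) 7 = - \frac{7}{8} \approx -0.875$)
$A{\left(t \right)} = 0$ ($A{\left(t \right)} = - 4 t 0 = 0$)
$l{\left(j \right)} = - \frac{7}{8} + j^{2}$ ($l{\left(j \right)} = \left(j^{2} + 0 j\right) - \frac{7}{8} = \left(j^{2} + 0\right) - \frac{7}{8} = j^{2} - \frac{7}{8} = - \frac{7}{8} + j^{2}$)
$\frac{\left(126 + 32\right)^{2}}{l{\left(111 \right)}} = \frac{\left(126 + 32\right)^{2}}{- \frac{7}{8} + 111^{2}} = \frac{158^{2}}{- \frac{7}{8} + 12321} = \frac{24964}{\frac{98561}{8}} = 24964 \cdot \frac{8}{98561} = \frac{199712}{98561}$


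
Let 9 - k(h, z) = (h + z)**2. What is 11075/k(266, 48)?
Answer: -11075/98587 ≈ -0.11234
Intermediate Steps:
k(h, z) = 9 - (h + z)**2
11075/k(266, 48) = 11075/(9 - (266 + 48)**2) = 11075/(9 - 1*314**2) = 11075/(9 - 1*98596) = 11075/(9 - 98596) = 11075/(-98587) = 11075*(-1/98587) = -11075/98587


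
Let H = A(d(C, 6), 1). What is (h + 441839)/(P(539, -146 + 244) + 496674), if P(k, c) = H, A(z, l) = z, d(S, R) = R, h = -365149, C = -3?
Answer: 7669/49668 ≈ 0.15441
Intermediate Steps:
H = 6
P(k, c) = 6
(h + 441839)/(P(539, -146 + 244) + 496674) = (-365149 + 441839)/(6 + 496674) = 76690/496680 = 76690*(1/496680) = 7669/49668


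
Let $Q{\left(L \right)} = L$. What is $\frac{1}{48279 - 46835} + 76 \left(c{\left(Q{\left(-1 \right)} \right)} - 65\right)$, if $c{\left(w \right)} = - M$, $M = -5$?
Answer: $- \frac{6584639}{1444} \approx -4560.0$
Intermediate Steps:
$c{\left(w \right)} = 5$ ($c{\left(w \right)} = \left(-1\right) \left(-5\right) = 5$)
$\frac{1}{48279 - 46835} + 76 \left(c{\left(Q{\left(-1 \right)} \right)} - 65\right) = \frac{1}{48279 - 46835} + 76 \left(5 - 65\right) = \frac{1}{1444} + 76 \left(-60\right) = \frac{1}{1444} - 4560 = - \frac{6584639}{1444}$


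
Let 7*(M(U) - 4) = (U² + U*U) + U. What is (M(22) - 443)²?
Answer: 4338889/49 ≈ 88549.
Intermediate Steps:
M(U) = 4 + U/7 + 2*U²/7 (M(U) = 4 + ((U² + U*U) + U)/7 = 4 + ((U² + U²) + U)/7 = 4 + (2*U² + U)/7 = 4 + (U + 2*U²)/7 = 4 + (U/7 + 2*U²/7) = 4 + U/7 + 2*U²/7)
(M(22) - 443)² = ((4 + (⅐)*22 + (2/7)*22²) - 443)² = ((4 + 22/7 + (2/7)*484) - 443)² = ((4 + 22/7 + 968/7) - 443)² = (1018/7 - 443)² = (-2083/7)² = 4338889/49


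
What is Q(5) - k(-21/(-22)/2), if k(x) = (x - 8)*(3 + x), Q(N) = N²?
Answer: 99043/1936 ≈ 51.159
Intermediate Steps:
k(x) = (-8 + x)*(3 + x)
Q(5) - k(-21/(-22)/2) = 5² - (-24 + (-21/(-22)/2)² - 5*(-21/(-22))/2) = 25 - (-24 + (-21*(-1/22)*(½))² - 5*(-21*(-1/22))/2) = 25 - (-24 + ((21/22)*(½))² - 105/(22*2)) = 25 - (-24 + (21/44)² - 5*21/44) = 25 - (-24 + 441/1936 - 105/44) = 25 - 1*(-50643/1936) = 25 + 50643/1936 = 99043/1936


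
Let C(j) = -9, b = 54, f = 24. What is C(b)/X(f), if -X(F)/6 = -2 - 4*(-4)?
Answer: 3/28 ≈ 0.10714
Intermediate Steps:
X(F) = -84 (X(F) = -6*(-2 - 4*(-4)) = -6*(-2 + 16) = -6*14 = -84)
C(b)/X(f) = -9/(-84) = -9*(-1/84) = 3/28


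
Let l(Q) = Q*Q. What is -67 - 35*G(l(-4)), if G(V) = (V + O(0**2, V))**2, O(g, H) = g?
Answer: -9027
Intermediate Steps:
l(Q) = Q**2
G(V) = V**2 (G(V) = (V + 0**2)**2 = (V + 0)**2 = V**2)
-67 - 35*G(l(-4)) = -67 - 35*((-4)**2)**2 = -67 - 35*16**2 = -67 - 35*256 = -67 - 8960 = -9027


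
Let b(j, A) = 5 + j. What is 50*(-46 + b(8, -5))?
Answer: -1650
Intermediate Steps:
50*(-46 + b(8, -5)) = 50*(-46 + (5 + 8)) = 50*(-46 + 13) = 50*(-33) = -1650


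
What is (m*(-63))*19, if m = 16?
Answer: -19152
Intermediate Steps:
(m*(-63))*19 = (16*(-63))*19 = -1008*19 = -19152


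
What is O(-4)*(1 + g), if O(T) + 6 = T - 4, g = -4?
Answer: 42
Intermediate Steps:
O(T) = -10 + T (O(T) = -6 + (T - 4) = -6 + (-4 + T) = -10 + T)
O(-4)*(1 + g) = (-10 - 4)*(1 - 4) = -14*(-3) = 42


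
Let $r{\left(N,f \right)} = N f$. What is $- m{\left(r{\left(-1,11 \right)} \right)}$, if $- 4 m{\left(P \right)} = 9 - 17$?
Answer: $-2$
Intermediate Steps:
$m{\left(P \right)} = 2$ ($m{\left(P \right)} = - \frac{9 - 17}{4} = \left(- \frac{1}{4}\right) \left(-8\right) = 2$)
$- m{\left(r{\left(-1,11 \right)} \right)} = \left(-1\right) 2 = -2$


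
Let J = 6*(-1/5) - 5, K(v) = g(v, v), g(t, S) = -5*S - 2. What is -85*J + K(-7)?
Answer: 560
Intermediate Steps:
g(t, S) = -2 - 5*S
K(v) = -2 - 5*v
J = -31/5 (J = 6*(-1*1/5) - 5 = 6*(-1/5) - 5 = -6/5 - 5 = -31/5 ≈ -6.2000)
-85*J + K(-7) = -85*(-31/5) + (-2 - 5*(-7)) = 527 + (-2 + 35) = 527 + 33 = 560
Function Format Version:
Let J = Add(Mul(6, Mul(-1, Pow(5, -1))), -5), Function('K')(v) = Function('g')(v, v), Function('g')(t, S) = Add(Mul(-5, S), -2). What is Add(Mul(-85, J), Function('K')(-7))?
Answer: 560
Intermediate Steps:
Function('g')(t, S) = Add(-2, Mul(-5, S))
Function('K')(v) = Add(-2, Mul(-5, v))
J = Rational(-31, 5) (J = Add(Mul(6, Mul(-1, Rational(1, 5))), -5) = Add(Mul(6, Rational(-1, 5)), -5) = Add(Rational(-6, 5), -5) = Rational(-31, 5) ≈ -6.2000)
Add(Mul(-85, J), Function('K')(-7)) = Add(Mul(-85, Rational(-31, 5)), Add(-2, Mul(-5, -7))) = Add(527, Add(-2, 35)) = Add(527, 33) = 560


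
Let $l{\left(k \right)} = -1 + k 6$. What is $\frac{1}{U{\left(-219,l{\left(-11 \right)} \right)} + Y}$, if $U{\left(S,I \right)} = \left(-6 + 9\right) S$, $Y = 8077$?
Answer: $\frac{1}{7420} \approx 0.00013477$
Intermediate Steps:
$l{\left(k \right)} = -1 + 6 k$
$U{\left(S,I \right)} = 3 S$
$\frac{1}{U{\left(-219,l{\left(-11 \right)} \right)} + Y} = \frac{1}{3 \left(-219\right) + 8077} = \frac{1}{-657 + 8077} = \frac{1}{7420}$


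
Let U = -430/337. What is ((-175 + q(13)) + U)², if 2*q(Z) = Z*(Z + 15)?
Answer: 3721041/113569 ≈ 32.765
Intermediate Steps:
U = -430/337 (U = -430*1/337 = -430/337 ≈ -1.2760)
q(Z) = Z*(15 + Z)/2 (q(Z) = (Z*(Z + 15))/2 = (Z*(15 + Z))/2 = Z*(15 + Z)/2)
((-175 + q(13)) + U)² = ((-175 + (½)*13*(15 + 13)) - 430/337)² = ((-175 + (½)*13*28) - 430/337)² = ((-175 + 182) - 430/337)² = (7 - 430/337)² = (1929/337)² = 3721041/113569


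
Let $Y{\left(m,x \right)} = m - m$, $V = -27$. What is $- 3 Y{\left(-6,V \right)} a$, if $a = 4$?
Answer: $0$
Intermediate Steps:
$Y{\left(m,x \right)} = 0$
$- 3 Y{\left(-6,V \right)} a = - 3 \cdot 0 \cdot 4 = \left(-3\right) 0 = 0$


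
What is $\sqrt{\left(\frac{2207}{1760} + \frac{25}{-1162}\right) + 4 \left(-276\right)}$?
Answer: $\frac{3 i \sqrt{8007539348270}}{255640} \approx 33.208 i$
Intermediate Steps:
$\sqrt{\left(\frac{2207}{1760} + \frac{25}{-1162}\right) + 4 \left(-276\right)} = \sqrt{\left(2207 \cdot \frac{1}{1760} + 25 \left(- \frac{1}{1162}\right)\right) - 1104} = \sqrt{\left(\frac{2207}{1760} - \frac{25}{1162}\right) - 1104} = \sqrt{\frac{1260267}{1022560} - 1104} = \sqrt{- \frac{1127645973}{1022560}} = \frac{3 i \sqrt{8007539348270}}{255640}$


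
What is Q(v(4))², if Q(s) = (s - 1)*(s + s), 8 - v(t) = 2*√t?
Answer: 576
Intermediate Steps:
v(t) = 8 - 2*√t
Q(s) = 2*s*(-1 + s) (Q(s) = (-1 + s)*(2*s) = 2*s*(-1 + s))
Q(v(4))² = (2*(8 - 2*√4)*(-1 + (8 - 2*√4)))² = (2*(8 - 2*2)*(-1 + (8 - 2*2)))² = (2*(8 - 4)*(-1 + (8 - 4)))² = (2*4*(-1 + 4))² = (2*4*3)² = 24² = 576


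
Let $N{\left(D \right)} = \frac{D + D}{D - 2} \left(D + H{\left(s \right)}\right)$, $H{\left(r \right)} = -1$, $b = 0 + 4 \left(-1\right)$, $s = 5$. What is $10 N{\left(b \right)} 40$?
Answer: $- \frac{8000}{3} \approx -2666.7$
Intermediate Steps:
$b = -4$ ($b = 0 - 4 = -4$)
$N{\left(D \right)} = \frac{2 D \left(-1 + D\right)}{-2 + D}$ ($N{\left(D \right)} = \frac{D + D}{D - 2} \left(D - 1\right) = \frac{2 D}{-2 + D} \left(-1 + D\right) = \frac{2 D \left(-1 + D\right)}{-2 + D}$)
$10 N{\left(b \right)} 40 = 10 \cdot 2 \left(-4\right) \frac{1}{-2 - 4} \left(-1 - 4\right) 40 = 10 \cdot 2 \left(-4\right) \frac{1}{-6} \left(-5\right) 40 = 10 \cdot 2 \left(-4\right) \left(- \frac{1}{6}\right) \left(-5\right) 40 = 10 \left(- \frac{20}{3}\right) 40 = \left(- \frac{200}{3}\right) 40 = - \frac{8000}{3}$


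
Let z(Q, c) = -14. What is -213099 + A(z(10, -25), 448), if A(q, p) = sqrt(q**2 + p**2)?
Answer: -213099 + 70*sqrt(41) ≈ -2.1265e+5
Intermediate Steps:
A(q, p) = sqrt(p**2 + q**2)
-213099 + A(z(10, -25), 448) = -213099 + sqrt(448**2 + (-14)**2) = -213099 + sqrt(200704 + 196) = -213099 + sqrt(200900) = -213099 + 70*sqrt(41)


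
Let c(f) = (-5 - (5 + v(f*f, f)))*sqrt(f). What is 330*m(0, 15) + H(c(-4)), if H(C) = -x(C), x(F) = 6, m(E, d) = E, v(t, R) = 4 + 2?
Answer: -6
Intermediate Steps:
v(t, R) = 6
c(f) = -16*sqrt(f) (c(f) = (-5 - (5 + 6))*sqrt(f) = (-5 - 1*11)*sqrt(f) = (-5 - 11)*sqrt(f) = -16*sqrt(f))
H(C) = -6 (H(C) = -1*6 = -6)
330*m(0, 15) + H(c(-4)) = 330*0 - 6 = 0 - 6 = -6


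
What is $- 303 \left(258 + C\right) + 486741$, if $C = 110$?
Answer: $375237$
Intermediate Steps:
$- 303 \left(258 + C\right) + 486741 = - 303 \left(258 + 110\right) + 486741 = \left(-303\right) 368 + 486741 = -111504 + 486741 = 375237$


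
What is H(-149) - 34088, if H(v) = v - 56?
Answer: -34293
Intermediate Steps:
H(v) = -56 + v
H(-149) - 34088 = (-56 - 149) - 34088 = -205 - 34088 = -34293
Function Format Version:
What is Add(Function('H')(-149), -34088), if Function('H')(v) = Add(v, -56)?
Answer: -34293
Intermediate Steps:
Function('H')(v) = Add(-56, v)
Add(Function('H')(-149), -34088) = Add(Add(-56, -149), -34088) = Add(-205, -34088) = -34293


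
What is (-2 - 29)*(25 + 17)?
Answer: -1302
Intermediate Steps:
(-2 - 29)*(25 + 17) = -31*42 = -1302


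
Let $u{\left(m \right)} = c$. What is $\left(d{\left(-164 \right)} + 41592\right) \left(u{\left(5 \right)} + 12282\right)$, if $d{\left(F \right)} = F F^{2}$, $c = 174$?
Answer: $-54424648512$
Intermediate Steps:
$u{\left(m \right)} = 174$
$d{\left(F \right)} = F^{3}$
$\left(d{\left(-164 \right)} + 41592\right) \left(u{\left(5 \right)} + 12282\right) = \left(\left(-164\right)^{3} + 41592\right) \left(174 + 12282\right) = \left(-4410944 + 41592\right) 12456 = \left(-4369352\right) 12456 = -54424648512$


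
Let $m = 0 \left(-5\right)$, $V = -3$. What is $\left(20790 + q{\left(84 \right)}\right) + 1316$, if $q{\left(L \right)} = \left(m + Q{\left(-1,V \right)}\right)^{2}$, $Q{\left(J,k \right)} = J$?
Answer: $22107$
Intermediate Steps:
$m = 0$
$q{\left(L \right)} = 1$ ($q{\left(L \right)} = \left(0 - 1\right)^{2} = \left(-1\right)^{2} = 1$)
$\left(20790 + q{\left(84 \right)}\right) + 1316 = \left(20790 + 1\right) + 1316 = 20791 + 1316 = 22107$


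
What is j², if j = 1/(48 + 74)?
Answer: 1/14884 ≈ 6.7186e-5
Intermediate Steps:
j = 1/122 ≈ 0.0081967
j² = (1/122)² = 1/14884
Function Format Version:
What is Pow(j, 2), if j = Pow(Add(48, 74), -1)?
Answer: Rational(1, 14884) ≈ 6.7186e-5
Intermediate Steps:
j = Rational(1, 122) (j = Pow(122, -1) = Rational(1, 122) ≈ 0.0081967)
Pow(j, 2) = Pow(Rational(1, 122), 2) = Rational(1, 14884)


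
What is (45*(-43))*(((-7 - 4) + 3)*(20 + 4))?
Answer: 371520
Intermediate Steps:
(45*(-43))*(((-7 - 4) + 3)*(20 + 4)) = -1935*(-11 + 3)*24 = -(-15480)*24 = -1935*(-192) = 371520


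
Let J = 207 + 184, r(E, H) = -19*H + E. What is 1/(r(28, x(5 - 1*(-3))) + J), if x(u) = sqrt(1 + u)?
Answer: 1/362 ≈ 0.0027624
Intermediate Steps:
r(E, H) = E - 19*H
J = 391
1/(r(28, x(5 - 1*(-3))) + J) = 1/((28 - 19*sqrt(1 + (5 - 1*(-3)))) + 391) = 1/((28 - 19*sqrt(1 + (5 + 3))) + 391) = 1/((28 - 19*sqrt(1 + 8)) + 391) = 1/((28 - 19*sqrt(9)) + 391) = 1/((28 - 19*3) + 391) = 1/((28 - 57) + 391) = 1/(-29 + 391) = 1/362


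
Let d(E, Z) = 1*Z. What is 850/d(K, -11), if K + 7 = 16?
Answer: -850/11 ≈ -77.273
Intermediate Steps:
K = 9 (K = -7 + 16 = 9)
d(E, Z) = Z
850/d(K, -11) = 850/(-11) = 850*(-1/11) = -850/11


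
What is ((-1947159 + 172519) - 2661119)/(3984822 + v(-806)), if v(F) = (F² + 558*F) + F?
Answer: -260927/246112 ≈ -1.0602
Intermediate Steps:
v(F) = F² + 559*F
((-1947159 + 172519) - 2661119)/(3984822 + v(-806)) = ((-1947159 + 172519) - 2661119)/(3984822 - 806*(559 - 806)) = (-1774640 - 2661119)/(3984822 - 806*(-247)) = -4435759/(3984822 + 199082) = -4435759/4183904 = -4435759*1/4183904 = -260927/246112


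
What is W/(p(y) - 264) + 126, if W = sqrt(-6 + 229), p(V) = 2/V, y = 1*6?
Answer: 126 - 3*sqrt(223)/791 ≈ 125.94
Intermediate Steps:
y = 6
W = sqrt(223) ≈ 14.933
W/(p(y) - 264) + 126 = sqrt(223)/(2/6 - 264) + 126 = sqrt(223)/(2*(1/6) - 264) + 126 = sqrt(223)/(1/3 - 264) + 126 = sqrt(223)/(-791/3) + 126 = sqrt(223)*(-3/791) + 126 = -3*sqrt(223)/791 + 126 = 126 - 3*sqrt(223)/791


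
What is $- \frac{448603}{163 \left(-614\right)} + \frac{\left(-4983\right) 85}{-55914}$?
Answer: $\frac{5622784971}{466332079} \approx 12.057$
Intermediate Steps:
$- \frac{448603}{163 \left(-614\right)} + \frac{\left(-4983\right) 85}{-55914} = - \frac{448603}{-100082} - - \frac{141185}{18638} = \left(-448603\right) \left(- \frac{1}{100082}\right) + \frac{141185}{18638} = \frac{448603}{100082} + \frac{141185}{18638} = \frac{5622784971}{466332079}$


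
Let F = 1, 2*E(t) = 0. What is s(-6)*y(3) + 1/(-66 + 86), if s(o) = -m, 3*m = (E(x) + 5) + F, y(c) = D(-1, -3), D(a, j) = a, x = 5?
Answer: 41/20 ≈ 2.0500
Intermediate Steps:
E(t) = 0 (E(t) = (½)*0 = 0)
y(c) = -1
m = 2 (m = ((0 + 5) + 1)/3 = (5 + 1)/3 = (⅓)*6 = 2)
s(o) = -2 (s(o) = -1*2 = -2)
s(-6)*y(3) + 1/(-66 + 86) = -2*(-1) + 1/(-66 + 86) = 2 + 1/20 = 41/20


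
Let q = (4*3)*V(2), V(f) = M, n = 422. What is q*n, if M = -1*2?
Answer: -10128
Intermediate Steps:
M = -2
V(f) = -2
q = -24 (q = (4*3)*(-2) = 12*(-2) = -24)
q*n = -24*422 = -10128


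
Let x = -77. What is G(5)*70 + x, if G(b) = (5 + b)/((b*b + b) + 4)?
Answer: -959/17 ≈ -56.412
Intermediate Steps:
G(b) = (5 + b)/(4 + b + b**2) (G(b) = (5 + b)/((b**2 + b) + 4) = (5 + b)/((b + b**2) + 4) = (5 + b)/(4 + b + b**2))
G(5)*70 + x = ((5 + 5)/(4 + 5 + 5**2))*70 - 77 = (10/(4 + 5 + 25))*70 - 77 = (10/34)*70 - 77 = ((1/34)*10)*70 - 77 = (5/17)*70 - 77 = 350/17 - 77 = -959/17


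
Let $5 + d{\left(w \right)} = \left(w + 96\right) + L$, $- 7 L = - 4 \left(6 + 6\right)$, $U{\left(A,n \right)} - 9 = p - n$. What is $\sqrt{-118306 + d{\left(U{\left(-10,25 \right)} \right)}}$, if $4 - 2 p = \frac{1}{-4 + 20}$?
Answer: $\frac{i \sqrt{370744738}}{56} \approx 343.83 i$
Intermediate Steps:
$p = \frac{63}{32}$ ($p = 2 - \frac{1}{2 \left(-4 + 20\right)} = 2 - \frac{1}{2 \cdot 16} = 2 - \frac{1}{32} = \frac{63}{32} \approx 1.9688$)
$U{\left(A,n \right)} = \frac{351}{32} - n$ ($U{\left(A,n \right)} = 9 - \left(- \frac{63}{32} + n\right) = \frac{351}{32} - n$)
$L = \frac{48}{7}$ ($L = - \frac{\left(-4\right) \left(6 + 6\right)}{7} = - \frac{\left(-4\right) 12}{7} = \left(- \frac{1}{7}\right) \left(-48\right) = \frac{48}{7} \approx 6.8571$)
$d{\left(w \right)} = \frac{685}{7} + w$ ($d{\left(w \right)} = -5 + \left(\left(w + 96\right) + \frac{48}{7}\right) = -5 + \left(\left(96 + w\right) + \frac{48}{7}\right) = -5 + \left(\frac{720}{7} + w\right) = \frac{685}{7} + w$)
$\sqrt{-118306 + d{\left(U{\left(-10,25 \right)} \right)}} = \sqrt{-118306 + \left(\frac{685}{7} + \left(\frac{351}{32} - 25\right)\right)} = \sqrt{-118306 + \left(\frac{685}{7} - \frac{449}{32}\right)} = \sqrt{-118306 + \frac{18777}{224}} = \sqrt{- \frac{26481767}{224}} = \frac{i \sqrt{370744738}}{56}$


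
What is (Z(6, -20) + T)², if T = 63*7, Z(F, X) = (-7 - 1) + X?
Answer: 170569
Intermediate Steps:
Z(F, X) = -8 + X
T = 441
(Z(6, -20) + T)² = ((-8 - 20) + 441)² = (-28 + 441)² = 413² = 170569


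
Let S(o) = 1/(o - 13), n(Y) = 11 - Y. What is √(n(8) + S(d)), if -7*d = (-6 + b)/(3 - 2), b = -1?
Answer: √105/6 ≈ 1.7078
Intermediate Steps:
d = 1 (d = -(-6 - 1)/(7*(3 - 2)) = -(-1)/1 = -(-1) = -⅐*(-7) = 1)
S(o) = 1/(-13 + o)
√(n(8) + S(d)) = √((11 - 1*8) + 1/(-13 + 1)) = √((11 - 8) + 1/(-12)) = √(3 - 1/12) = √(35/12) = √105/6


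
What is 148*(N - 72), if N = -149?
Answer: -32708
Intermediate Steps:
148*(N - 72) = 148*(-149 - 72) = 148*(-221) = -32708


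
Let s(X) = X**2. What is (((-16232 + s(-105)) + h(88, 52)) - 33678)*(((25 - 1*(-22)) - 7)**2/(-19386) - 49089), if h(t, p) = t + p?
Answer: 682802384495/359 ≈ 1.9020e+9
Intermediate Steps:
h(t, p) = p + t
(((-16232 + s(-105)) + h(88, 52)) - 33678)*(((25 - 1*(-22)) - 7)**2/(-19386) - 49089) = (((-16232 + (-105)**2) + (52 + 88)) - 33678)*(((25 - 1*(-22)) - 7)**2/(-19386) - 49089) = (((-16232 + 11025) + 140) - 33678)*(((25 + 22) - 7)**2*(-1/19386) - 49089) = ((-5207 + 140) - 33678)*((47 - 7)**2*(-1/19386) - 49089) = (-5067 - 33678)*(40**2*(-1/19386) - 49089) = -38745*(1600*(-1/19386) - 49089) = -38745*(-800/9693 - 49089) = -38745*(-475820477/9693) = 682802384495/359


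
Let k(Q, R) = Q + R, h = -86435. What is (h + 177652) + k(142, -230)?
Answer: 91129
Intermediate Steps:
(h + 177652) + k(142, -230) = (-86435 + 177652) + (142 - 230) = 91217 - 88 = 91129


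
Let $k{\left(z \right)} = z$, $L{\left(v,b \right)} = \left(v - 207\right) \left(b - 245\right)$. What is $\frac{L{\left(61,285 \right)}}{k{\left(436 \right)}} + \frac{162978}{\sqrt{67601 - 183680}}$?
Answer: $- \frac{1460}{109} - \frac{54326 i \sqrt{116079}}{38693} \approx -13.395 - 478.36 i$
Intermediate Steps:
$L{\left(v,b \right)} = \left(-245 + b\right) \left(-207 + v\right)$ ($L{\left(v,b \right)} = \left(-207 + v\right) \left(-245 + b\right) = \left(-245 + b\right) \left(-207 + v\right)$)
$\frac{L{\left(61,285 \right)}}{k{\left(436 \right)}} + \frac{162978}{\sqrt{67601 - 183680}} = \frac{50715 - 14945 - 58995 + 285 \cdot 61}{436} + \frac{162978}{\sqrt{67601 - 183680}} = \left(50715 - 14945 - 58995 + 17385\right) \frac{1}{436} + \frac{162978}{\sqrt{-116079}} = \left(-5840\right) \frac{1}{436} + \frac{162978}{i \sqrt{116079}} = - \frac{1460}{109} + 162978 \left(- \frac{i \sqrt{116079}}{116079}\right) = - \frac{1460}{109} - \frac{54326 i \sqrt{116079}}{38693}$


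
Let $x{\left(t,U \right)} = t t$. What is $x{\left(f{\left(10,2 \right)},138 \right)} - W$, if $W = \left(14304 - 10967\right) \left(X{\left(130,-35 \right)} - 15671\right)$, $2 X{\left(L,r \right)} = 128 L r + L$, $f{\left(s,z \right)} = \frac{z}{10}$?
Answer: $\frac{25595290551}{25} \approx 1.0238 \cdot 10^{9}$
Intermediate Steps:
$f{\left(s,z \right)} = \frac{z}{10}$ ($f{\left(s,z \right)} = z \frac{1}{10} = \frac{z}{10}$)
$X{\left(L,r \right)} = \frac{L}{2} + 64 L r$ ($X{\left(L,r \right)} = \frac{128 L r + L}{2} = \frac{L + 128 L r}{2} = \frac{L}{2} + 64 L r$)
$x{\left(t,U \right)} = t^{2}$
$W = -1023811622$ ($W = \left(14304 - 10967\right) \left(\frac{1}{2} \cdot 130 \left(1 + 128 \left(-35\right)\right) - 15671\right) = 3337 \left(\frac{1}{2} \cdot 130 \left(1 - 4480\right) - 15671\right) = 3337 \left(\frac{1}{2} \cdot 130 \left(-4479\right) - 15671\right) = 3337 \left(-291135 - 15671\right) = 3337 \left(-306806\right) = -1023811622$)
$x{\left(f{\left(10,2 \right)},138 \right)} - W = \left(\frac{1}{10} \cdot 2\right)^{2} - -1023811622 = \left(\frac{1}{5}\right)^{2} + 1023811622 = \frac{1}{25} + 1023811622 = \frac{25595290551}{25}$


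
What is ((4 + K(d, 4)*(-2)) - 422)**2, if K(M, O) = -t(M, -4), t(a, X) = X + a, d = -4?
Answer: 188356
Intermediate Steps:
K(M, O) = 4 - M (K(M, O) = -(-4 + M) = 4 - M)
((4 + K(d, 4)*(-2)) - 422)**2 = ((4 + (4 - 1*(-4))*(-2)) - 422)**2 = ((4 + (4 + 4)*(-2)) - 422)**2 = ((4 + 8*(-2)) - 422)**2 = ((4 - 16) - 422)**2 = (-12 - 422)**2 = (-434)**2 = 188356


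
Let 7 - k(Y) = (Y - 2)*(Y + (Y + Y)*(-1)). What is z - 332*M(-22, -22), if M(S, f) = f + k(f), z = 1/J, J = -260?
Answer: -44282161/260 ≈ -1.7032e+5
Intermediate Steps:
k(Y) = 7 + Y*(-2 + Y) (k(Y) = 7 - (Y - 2)*(Y + (Y + Y)*(-1)) = 7 - (-2 + Y)*(Y + (2*Y)*(-1)) = 7 - (-2 + Y)*(Y - 2*Y) = 7 - (-2 + Y)*(-Y) = 7 - (-1)*Y*(-2 + Y) = 7 + Y*(-2 + Y))
z = -1/260 (z = 1/(-260) = -1/260 ≈ -0.0038462)
M(S, f) = 7 + f² - f (M(S, f) = f + (7 + f² - 2*f) = 7 + f² - f)
z - 332*M(-22, -22) = -1/260 - 332*(7 + (-22)² - 1*(-22)) = -1/260 - 332*(7 + 484 + 22) = -1/260 - 332*513 = -1/260 - 170316 = -44282161/260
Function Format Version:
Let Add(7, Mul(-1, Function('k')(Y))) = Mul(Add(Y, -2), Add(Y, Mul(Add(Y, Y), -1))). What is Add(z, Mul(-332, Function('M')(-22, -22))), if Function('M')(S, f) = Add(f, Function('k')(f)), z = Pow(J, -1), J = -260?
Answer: Rational(-44282161, 260) ≈ -1.7032e+5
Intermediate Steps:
Function('k')(Y) = Add(7, Mul(Y, Add(-2, Y))) (Function('k')(Y) = Add(7, Mul(-1, Mul(Add(Y, -2), Add(Y, Mul(Add(Y, Y), -1))))) = Add(7, Mul(-1, Mul(Add(-2, Y), Add(Y, Mul(Mul(2, Y), -1))))) = Add(7, Mul(-1, Mul(Add(-2, Y), Add(Y, Mul(-2, Y))))) = Add(7, Mul(-1, Mul(Add(-2, Y), Mul(-1, Y)))) = Add(7, Mul(-1, Mul(-1, Y, Add(-2, Y)))) = Add(7, Mul(Y, Add(-2, Y))))
z = Rational(-1, 260) (z = Pow(-260, -1) = Rational(-1, 260) ≈ -0.0038462)
Function('M')(S, f) = Add(7, Pow(f, 2), Mul(-1, f)) (Function('M')(S, f) = Add(f, Add(7, Pow(f, 2), Mul(-2, f))) = Add(7, Pow(f, 2), Mul(-1, f)))
Add(z, Mul(-332, Function('M')(-22, -22))) = Add(Rational(-1, 260), Mul(-332, Add(7, Pow(-22, 2), Mul(-1, -22)))) = Add(Rational(-1, 260), Mul(-332, Add(7, 484, 22))) = Add(Rational(-1, 260), Mul(-332, 513)) = Add(Rational(-1, 260), -170316) = Rational(-44282161, 260)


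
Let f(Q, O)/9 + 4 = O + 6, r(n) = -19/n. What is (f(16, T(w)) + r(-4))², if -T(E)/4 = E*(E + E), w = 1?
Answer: 38809/16 ≈ 2425.6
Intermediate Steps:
T(E) = -8*E² (T(E) = -4*E*(E + E) = -4*E*2*E = -8*E²)
f(Q, O) = 18 + 9*O (f(Q, O) = -36 + 9*(O + 6) = -36 + 9*(6 + O) = -36 + (54 + 9*O) = 18 + 9*O)
(f(16, T(w)) + r(-4))² = ((18 + 9*(-8*1²)) - 19/(-4))² = ((18 + 9*(-8*1)) - 19*(-¼))² = ((18 + 9*(-8)) + 19/4)² = ((18 - 72) + 19/4)² = (-54 + 19/4)² = (-197/4)² = 38809/16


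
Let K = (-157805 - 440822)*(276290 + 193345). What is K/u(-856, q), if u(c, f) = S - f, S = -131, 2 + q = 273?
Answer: 93712063715/134 ≈ 6.9934e+8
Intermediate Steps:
q = 271 (q = -2 + 273 = 271)
u(c, f) = -131 - f
K = -281136191145 (K = -598627*469635 = -281136191145)
K/u(-856, q) = -281136191145/(-131 - 1*271) = -281136191145/(-131 - 271) = -281136191145/(-402) = -281136191145*(-1/402) = 93712063715/134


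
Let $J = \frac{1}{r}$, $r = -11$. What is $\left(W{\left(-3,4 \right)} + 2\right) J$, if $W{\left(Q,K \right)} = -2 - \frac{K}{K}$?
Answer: $\frac{1}{11} \approx 0.090909$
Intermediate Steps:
$J = - \frac{1}{11}$ ($J = \frac{1}{-11} = - \frac{1}{11} \approx -0.090909$)
$W{\left(Q,K \right)} = -3$ ($W{\left(Q,K \right)} = -2 - 1 = -3$)
$\left(W{\left(-3,4 \right)} + 2\right) J = \left(-3 + 2\right) \left(- \frac{1}{11}\right) = \left(-1\right) \left(- \frac{1}{11}\right) = \frac{1}{11}$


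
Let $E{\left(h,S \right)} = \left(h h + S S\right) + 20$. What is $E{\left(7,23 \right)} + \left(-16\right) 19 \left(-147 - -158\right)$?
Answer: $-2746$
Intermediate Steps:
$E{\left(h,S \right)} = 20 + S^{2} + h^{2}$ ($E{\left(h,S \right)} = \left(h^{2} + S^{2}\right) + 20 = \left(S^{2} + h^{2}\right) + 20 = 20 + S^{2} + h^{2}$)
$E{\left(7,23 \right)} + \left(-16\right) 19 \left(-147 - -158\right) = \left(20 + 23^{2} + 7^{2}\right) + \left(-16\right) 19 \left(-147 - -158\right) = \left(20 + 529 + 49\right) - 304 \left(-147 + 158\right) = 598 - 3344 = -2746$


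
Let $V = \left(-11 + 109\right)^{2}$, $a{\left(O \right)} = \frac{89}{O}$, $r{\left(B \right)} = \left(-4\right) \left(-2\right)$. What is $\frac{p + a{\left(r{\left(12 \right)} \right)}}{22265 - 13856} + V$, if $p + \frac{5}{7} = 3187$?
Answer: $\frac{1507580357}{156968} \approx 9604.4$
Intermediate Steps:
$r{\left(B \right)} = 8$
$V = 9604$ ($V = 98^{2} = 9604$)
$p = \frac{22304}{7}$ ($p = - \frac{5}{7} + 3187 = \frac{22304}{7} \approx 3186.3$)
$\frac{p + a{\left(r{\left(12 \right)} \right)}}{22265 - 13856} + V = \frac{\frac{22304}{7} + \frac{89}{8}}{22265 - 13856} + 9604 = \frac{\frac{22304}{7} + 89 \cdot \frac{1}{8}}{8409} + 9604 = \left(\frac{22304}{7} + \frac{89}{8}\right) \frac{1}{8409} + 9604 = \frac{179055}{56} \cdot \frac{1}{8409} + 9604 = \frac{59685}{156968} + 9604 = \frac{1507580357}{156968}$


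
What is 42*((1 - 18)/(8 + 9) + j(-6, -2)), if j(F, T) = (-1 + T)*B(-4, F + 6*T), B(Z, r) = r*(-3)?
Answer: -6846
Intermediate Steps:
B(Z, r) = -3*r
j(F, T) = (-1 + T)*(-18*T - 3*F) (j(F, T) = (-1 + T)*(-3*(F + 6*T)) = (-1 + T)*(-18*T - 3*F))
42*((1 - 18)/(8 + 9) + j(-6, -2)) = 42*((1 - 18)/(8 + 9) + 3*(-1 - 2)*(-1*(-6) - 6*(-2))) = 42*(-17/17 + 3*(-3)*(6 + 12)) = 42*(-17*1/17 + 3*(-3)*18) = 42*(-1 - 162) = 42*(-163) = -6846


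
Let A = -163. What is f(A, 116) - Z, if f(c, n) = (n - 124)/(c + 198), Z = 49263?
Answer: -1724213/35 ≈ -49263.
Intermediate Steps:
f(c, n) = (-124 + n)/(198 + c)
f(A, 116) - Z = (-124 + 116)/(198 - 163) - 1*49263 = -8/35 - 49263 = -1724213/35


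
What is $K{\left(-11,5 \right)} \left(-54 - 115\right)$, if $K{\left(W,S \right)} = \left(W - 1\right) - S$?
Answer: $2873$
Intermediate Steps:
$K{\left(W,S \right)} = -1 + W - S$ ($K{\left(W,S \right)} = \left(-1 + W\right) - S = -1 + W - S$)
$K{\left(-11,5 \right)} \left(-54 - 115\right) = \left(-1 - 11 - 5\right) \left(-54 - 115\right) = \left(-1 - 11 - 5\right) \left(-169\right) = \left(-17\right) \left(-169\right) = 2873$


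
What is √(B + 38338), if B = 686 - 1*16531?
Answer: √22493 ≈ 149.98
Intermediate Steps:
B = -15845 (B = 686 - 16531 = -15845)
√(B + 38338) = √(-15845 + 38338) = √22493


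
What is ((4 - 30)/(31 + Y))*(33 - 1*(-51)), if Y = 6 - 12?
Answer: -2184/25 ≈ -87.360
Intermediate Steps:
Y = -6
((4 - 30)/(31 + Y))*(33 - 1*(-51)) = ((4 - 30)/(31 - 6))*(33 - 1*(-51)) = (-26/25)*(33 + 51) = -26*1/25*84 = -26/25*84 = -2184/25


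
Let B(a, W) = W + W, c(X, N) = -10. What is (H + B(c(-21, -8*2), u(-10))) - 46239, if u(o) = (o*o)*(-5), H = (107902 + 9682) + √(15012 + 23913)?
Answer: 70345 + 15*√173 ≈ 70542.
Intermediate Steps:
H = 117584 + 15*√173 (H = 117584 + √38925 = 117584 + 15*√173 ≈ 1.1778e+5)
u(o) = -5*o² (u(o) = o²*(-5) = -5*o²)
B(a, W) = 2*W
(H + B(c(-21, -8*2), u(-10))) - 46239 = ((117584 + 15*√173) + 2*(-5*(-10)²)) - 46239 = ((117584 + 15*√173) + 2*(-5*100)) - 46239 = ((117584 + 15*√173) + 2*(-500)) - 46239 = ((117584 + 15*√173) - 1000) - 46239 = (116584 + 15*√173) - 46239 = 70345 + 15*√173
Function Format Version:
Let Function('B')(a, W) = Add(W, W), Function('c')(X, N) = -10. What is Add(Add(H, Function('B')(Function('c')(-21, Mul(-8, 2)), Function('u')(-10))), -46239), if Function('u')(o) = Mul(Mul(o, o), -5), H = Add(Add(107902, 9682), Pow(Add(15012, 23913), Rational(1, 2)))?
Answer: Add(70345, Mul(15, Pow(173, Rational(1, 2)))) ≈ 70542.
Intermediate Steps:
H = Add(117584, Mul(15, Pow(173, Rational(1, 2)))) (H = Add(117584, Pow(38925, Rational(1, 2))) = Add(117584, Mul(15, Pow(173, Rational(1, 2)))) ≈ 1.1778e+5)
Function('u')(o) = Mul(-5, Pow(o, 2)) (Function('u')(o) = Mul(Pow(o, 2), -5) = Mul(-5, Pow(o, 2)))
Function('B')(a, W) = Mul(2, W)
Add(Add(H, Function('B')(Function('c')(-21, Mul(-8, 2)), Function('u')(-10))), -46239) = Add(Add(Add(117584, Mul(15, Pow(173, Rational(1, 2)))), Mul(2, Mul(-5, Pow(-10, 2)))), -46239) = Add(Add(Add(117584, Mul(15, Pow(173, Rational(1, 2)))), Mul(2, Mul(-5, 100))), -46239) = Add(Add(Add(117584, Mul(15, Pow(173, Rational(1, 2)))), Mul(2, -500)), -46239) = Add(Add(Add(117584, Mul(15, Pow(173, Rational(1, 2)))), -1000), -46239) = Add(Add(116584, Mul(15, Pow(173, Rational(1, 2)))), -46239) = Add(70345, Mul(15, Pow(173, Rational(1, 2))))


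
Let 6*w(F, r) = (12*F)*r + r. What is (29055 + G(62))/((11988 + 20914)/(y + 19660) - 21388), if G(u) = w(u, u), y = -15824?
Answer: -211478680/123017199 ≈ -1.7191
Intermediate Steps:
w(F, r) = r/6 + 2*F*r (w(F, r) = ((12*F)*r + r)/6 = (12*F*r + r)/6 = (r + 12*F*r)/6 = r/6 + 2*F*r)
G(u) = u*(1 + 12*u)/6
(29055 + G(62))/((11988 + 20914)/(y + 19660) - 21388) = (29055 + (⅙)*62*(1 + 12*62))/((11988 + 20914)/(-15824 + 19660) - 21388) = (29055 + (⅙)*62*(1 + 744))/(32902/3836 - 21388) = (29055 + (⅙)*62*745)/(32902*(1/3836) - 21388) = (29055 + 23095/3)/(16451/1918 - 21388) = 110260/(3*(-41005733/1918)) = (110260/3)*(-1918/41005733) = -211478680/123017199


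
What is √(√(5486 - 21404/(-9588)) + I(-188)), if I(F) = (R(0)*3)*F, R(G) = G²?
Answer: 2397^(¾)*13155293^(¼)/2397 ≈ 8.6071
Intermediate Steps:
I(F) = 0 (I(F) = (0²*3)*F = (0*3)*F = 0*F = 0)
√(√(5486 - 21404/(-9588)) + I(-188)) = √(√(5486 - 21404/(-9588)) + 0) = √(√(5486 - 21404*(-1/9588)) + 0) = √(√(5486 + 5351/2397) + 0) = √(√(13155293/2397) + 0) = √(√31533237321/2397 + 0) = √(√31533237321/2397) = 2397^(¾)*13155293^(¼)/2397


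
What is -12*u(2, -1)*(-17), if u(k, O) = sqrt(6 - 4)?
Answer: 204*sqrt(2) ≈ 288.50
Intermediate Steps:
u(k, O) = sqrt(2)
-12*u(2, -1)*(-17) = -12*sqrt(2)*(-17) = 204*sqrt(2)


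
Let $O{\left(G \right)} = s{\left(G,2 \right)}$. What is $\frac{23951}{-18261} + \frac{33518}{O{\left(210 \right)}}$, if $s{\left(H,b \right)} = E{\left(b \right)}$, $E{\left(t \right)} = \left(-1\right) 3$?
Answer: $- \frac{204048017}{18261} \approx -11174.0$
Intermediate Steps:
$E{\left(t \right)} = -3$
$s{\left(H,b \right)} = -3$
$O{\left(G \right)} = -3$
$\frac{23951}{-18261} + \frac{33518}{O{\left(210 \right)}} = \frac{23951}{-18261} + \frac{33518}{-3} = 23951 \left(- \frac{1}{18261}\right) + 33518 \left(- \frac{1}{3}\right) = - \frac{23951}{18261} - \frac{33518}{3} = - \frac{204048017}{18261}$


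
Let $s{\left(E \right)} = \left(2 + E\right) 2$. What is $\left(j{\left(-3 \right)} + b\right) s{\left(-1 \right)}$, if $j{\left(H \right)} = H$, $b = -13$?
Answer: $-32$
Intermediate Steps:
$s{\left(E \right)} = 4 + 2 E$
$\left(j{\left(-3 \right)} + b\right) s{\left(-1 \right)} = \left(-3 - 13\right) \left(4 + 2 \left(-1\right)\right) = - 16 \left(4 - 2\right) = \left(-16\right) 2 = -32$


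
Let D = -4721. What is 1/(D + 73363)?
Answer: 1/68642 ≈ 1.4568e-5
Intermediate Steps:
1/(D + 73363) = 1/(-4721 + 73363) = 1/68642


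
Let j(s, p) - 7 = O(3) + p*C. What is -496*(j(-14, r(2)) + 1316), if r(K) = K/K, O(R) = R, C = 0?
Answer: -657696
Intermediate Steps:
r(K) = 1
j(s, p) = 10 (j(s, p) = 7 + (3 + p*0) = 7 + (3 + 0) = 7 + 3 = 10)
-496*(j(-14, r(2)) + 1316) = -496*(10 + 1316) = -496*1326 = -657696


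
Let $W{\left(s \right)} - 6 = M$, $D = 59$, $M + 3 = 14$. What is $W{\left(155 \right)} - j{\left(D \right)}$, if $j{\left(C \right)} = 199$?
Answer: $-182$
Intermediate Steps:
$M = 11$ ($M = -3 + 14 = 11$)
$W{\left(s \right)} = 17$ ($W{\left(s \right)} = 6 + 11 = 17$)
$W{\left(155 \right)} - j{\left(D \right)} = 17 - 199 = -182$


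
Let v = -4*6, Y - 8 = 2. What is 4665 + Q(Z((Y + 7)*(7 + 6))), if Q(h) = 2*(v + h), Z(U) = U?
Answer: 5059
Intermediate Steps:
Y = 10 (Y = 8 + 2 = 10)
v = -24
Q(h) = -48 + 2*h (Q(h) = 2*(-24 + h) = -48 + 2*h)
4665 + Q(Z((Y + 7)*(7 + 6))) = 4665 + (-48 + 2*((10 + 7)*(7 + 6))) = 4665 + (-48 + 2*(17*13)) = 4665 + (-48 + 2*221) = 4665 + (-48 + 442) = 4665 + 394 = 5059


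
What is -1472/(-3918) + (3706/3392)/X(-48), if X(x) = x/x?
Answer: 4878283/3322464 ≈ 1.4683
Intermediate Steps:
X(x) = 1
-1472/(-3918) + (3706/3392)/X(-48) = -1472/(-3918) + (3706/3392)/1 = -1472*(-1/3918) + (3706*(1/3392))*1 = 736/1959 + (1853/1696)*1 = 736/1959 + 1853/1696 = 4878283/3322464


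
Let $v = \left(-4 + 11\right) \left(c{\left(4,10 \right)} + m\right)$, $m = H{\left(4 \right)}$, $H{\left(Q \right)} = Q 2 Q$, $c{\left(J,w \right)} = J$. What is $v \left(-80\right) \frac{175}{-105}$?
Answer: $33600$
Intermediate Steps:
$H{\left(Q \right)} = 2 Q^{2}$ ($H{\left(Q \right)} = 2 Q Q = 2 Q^{2}$)
$m = 32$ ($m = 2 \cdot 4^{2} = 2 \cdot 16 = 32$)
$v = 252$ ($v = \left(-4 + 11\right) \left(4 + 32\right) = 7 \cdot 36 = 252$)
$v \left(-80\right) \frac{175}{-105} = 252 \left(-80\right) \frac{175}{-105} = - 20160 \cdot 175 \left(- \frac{1}{105}\right) = \left(-20160\right) \left(- \frac{5}{3}\right) = 33600$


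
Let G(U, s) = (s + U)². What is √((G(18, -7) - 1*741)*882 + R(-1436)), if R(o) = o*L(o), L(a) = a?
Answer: 2*√378814 ≈ 1231.0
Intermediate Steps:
G(U, s) = (U + s)²
R(o) = o² (R(o) = o*o = o²)
√((G(18, -7) - 1*741)*882 + R(-1436)) = √(((18 - 7)² - 1*741)*882 + (-1436)²) = √((11² - 741)*882 + 2062096) = √((121 - 741)*882 + 2062096) = √(-620*882 + 2062096) = √(-546840 + 2062096) = √1515256 = 2*√378814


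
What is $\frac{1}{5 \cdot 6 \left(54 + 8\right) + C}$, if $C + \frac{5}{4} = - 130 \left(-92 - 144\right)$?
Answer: $\frac{4}{130155} \approx 3.0733 \cdot 10^{-5}$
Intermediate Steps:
$C = \frac{122715}{4}$ ($C = - \frac{5}{4} - 130 \left(-92 - 144\right) = - \frac{5}{4} - -30680 = - \frac{5}{4} + 30680 = \frac{122715}{4} \approx 30679.0$)
$\frac{1}{5 \cdot 6 \left(54 + 8\right) + C} = \frac{1}{5 \cdot 6 \left(54 + 8\right) + \frac{122715}{4}} = \frac{1}{30 \cdot 62 + \frac{122715}{4}} = \frac{1}{1860 + \frac{122715}{4}} = \frac{1}{\frac{130155}{4}} = \frac{4}{130155}$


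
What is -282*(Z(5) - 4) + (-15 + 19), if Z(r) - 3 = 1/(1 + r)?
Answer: 239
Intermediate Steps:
Z(r) = 3 + 1/(1 + r)
-282*(Z(5) - 4) + (-15 + 19) = -282*((4 + 3*5)/(1 + 5) - 4) + (-15 + 19) = -282*((4 + 15)/6 - 4) + 4 = -282*((⅙)*19 - 4) + 4 = -282*(19/6 - 4) + 4 = -282*(-5)/6 + 4 = -47*(-5) + 4 = 235 + 4 = 239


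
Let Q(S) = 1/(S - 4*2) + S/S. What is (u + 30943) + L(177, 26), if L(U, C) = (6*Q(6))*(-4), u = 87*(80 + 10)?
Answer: 38761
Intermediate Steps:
Q(S) = 1 + 1/(-8 + S) (Q(S) = 1/(S - 8) + 1 = 1/(-8 + S) + 1 = 1 + 1/(-8 + S))
u = 7830 (u = 87*90 = 7830)
L(U, C) = -12 (L(U, C) = (6*((-7 + 6)/(-8 + 6)))*(-4) = (6*(-1/(-2)))*(-4) = (6*(-½*(-1)))*(-4) = (6*(½))*(-4) = 3*(-4) = -12)
(u + 30943) + L(177, 26) = (7830 + 30943) - 12 = 38773 - 12 = 38761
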